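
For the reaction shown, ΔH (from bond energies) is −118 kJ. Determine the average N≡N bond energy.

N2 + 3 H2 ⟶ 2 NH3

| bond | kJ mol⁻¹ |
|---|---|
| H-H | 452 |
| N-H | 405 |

Let D be the N≡N bond energy.
Σ(broken) = 3×452 + 1×D = 1356 + D
Σ(formed) = 6×405 = 2430
ΔH = Σ(broken) − Σ(formed) = (1356 + D) − (2430) = −1074 + D
Setting this equal to −118 kJ gives D = 956 kJ/mol.

D(N≡N) ≈ 956 kJ/mol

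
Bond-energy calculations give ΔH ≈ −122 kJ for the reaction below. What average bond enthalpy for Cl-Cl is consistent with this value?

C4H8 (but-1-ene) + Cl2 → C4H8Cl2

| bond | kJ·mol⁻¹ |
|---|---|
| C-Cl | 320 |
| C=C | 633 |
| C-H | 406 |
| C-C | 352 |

Let D be the Cl-Cl bond energy.
Σ(broken) = 2×352 + 8×406 + 1×633 + 1×D = 4585 + D
Σ(formed) = 3×352 + 2×320 + 8×406 = 4944
ΔH = Σ(broken) − Σ(formed) = (4585 + D) − (4944) = −359 + D
Setting this equal to −122 kJ gives D = 237 kJ/mol.

D(Cl-Cl) ≈ 237 kJ/mol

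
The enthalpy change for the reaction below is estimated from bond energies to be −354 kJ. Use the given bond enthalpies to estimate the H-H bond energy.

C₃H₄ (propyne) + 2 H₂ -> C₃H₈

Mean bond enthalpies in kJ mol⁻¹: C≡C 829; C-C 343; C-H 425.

D(H-H) ≈ 430 kJ/mol

Let D be the H-H bond energy.
Σ(broken) = 1×829 + 1×343 + 4×425 + 2×D = 2872 + 2D
Σ(formed) = 2×343 + 8×425 = 4086
ΔH = Σ(broken) − Σ(formed) = (2872 + 2D) − (4086) = −1214 + 2D
Setting this equal to −354 kJ gives 2D = 860, so D = 430 kJ/mol.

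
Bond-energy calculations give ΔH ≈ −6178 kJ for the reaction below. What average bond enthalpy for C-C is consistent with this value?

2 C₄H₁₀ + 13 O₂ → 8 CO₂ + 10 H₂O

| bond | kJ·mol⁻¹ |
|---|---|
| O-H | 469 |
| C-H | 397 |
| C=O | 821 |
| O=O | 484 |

Let D be the C-C bond energy.
Σ(broken) = 6×D + 20×397 + 13×484 = 14232 + 6D
Σ(formed) = 16×821 + 20×469 = 22516
ΔH = Σ(broken) − Σ(formed) = (14232 + 6D) − (22516) = −8284 + 6D
Setting this equal to −6178 kJ gives 6D = 2106, so D = 351 kJ/mol.

D(C-C) ≈ 351 kJ/mol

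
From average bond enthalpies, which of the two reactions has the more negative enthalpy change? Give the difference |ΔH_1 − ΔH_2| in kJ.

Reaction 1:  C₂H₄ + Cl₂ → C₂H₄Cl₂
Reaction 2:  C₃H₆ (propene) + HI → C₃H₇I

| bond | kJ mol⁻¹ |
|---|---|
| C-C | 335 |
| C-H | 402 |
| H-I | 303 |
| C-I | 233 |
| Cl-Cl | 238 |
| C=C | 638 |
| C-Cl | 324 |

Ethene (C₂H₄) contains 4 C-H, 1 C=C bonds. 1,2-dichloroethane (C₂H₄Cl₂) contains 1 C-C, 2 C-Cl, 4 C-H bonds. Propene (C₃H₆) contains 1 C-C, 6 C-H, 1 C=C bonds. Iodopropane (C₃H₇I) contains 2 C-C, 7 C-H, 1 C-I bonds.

Reaction 1:
  Bonds broken (reactants):
    C-H: 4 × 402 = 1608
    C=C: 1 × 638 = 638
    Cl-Cl: 1 × 238 = 238
    Σ(broken) = 2484 kJ
  Bonds formed (products):
    C-C: 1 × 335 = 335
    C-Cl: 2 × 324 = 648
    C-H: 4 × 402 = 1608
    Σ(formed) = 2591 kJ
  ΔH_1 = 2484 − 2591 = −107 kJ
Reaction 2:
  Bonds broken (reactants):
    C-C: 1 × 335 = 335
    C-H: 6 × 402 = 2412
    C=C: 1 × 638 = 638
    H-I: 1 × 303 = 303
    Σ(broken) = 3688 kJ
  Bonds formed (products):
    C-C: 2 × 335 = 670
    C-H: 7 × 402 = 2814
    C-I: 1 × 233 = 233
    Σ(formed) = 3717 kJ
  ΔH_2 = 3688 − 3717 = −29 kJ
ΔH_1 − ΔH_2 = −78 kJ, so reaction 1 has the more negative ΔH; |ΔH_1 − ΔH_2| = 78 kJ.

Reaction 1, by 78 kJ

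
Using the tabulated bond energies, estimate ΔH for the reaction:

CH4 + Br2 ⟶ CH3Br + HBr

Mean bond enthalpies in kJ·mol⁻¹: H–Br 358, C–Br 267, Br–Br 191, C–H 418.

ΔH ≈ −16 kJ

Bonds broken (reactants):
  Br–Br: 1 × 191 = 191
  C–H: 4 × 418 = 1672
  Σ(broken) = 1863 kJ
Bonds formed (products):
  C–Br: 1 × 267 = 267
  C–H: 3 × 418 = 1254
  H–Br: 1 × 358 = 358
  Σ(formed) = 1879 kJ
ΔH = Σ(broken) − Σ(formed) = 1863 − 1879 = −16 kJ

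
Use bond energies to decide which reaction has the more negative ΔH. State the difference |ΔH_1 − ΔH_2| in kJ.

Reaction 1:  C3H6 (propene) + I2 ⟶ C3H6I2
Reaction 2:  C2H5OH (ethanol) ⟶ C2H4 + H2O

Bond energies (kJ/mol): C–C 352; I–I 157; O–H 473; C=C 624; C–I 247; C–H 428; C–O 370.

Reaction 1, by 118 kJ

Reaction 1:
  Bonds broken (reactants):
    C–C: 1 × 352 = 352
    C–H: 6 × 428 = 2568
    C=C: 1 × 624 = 624
    I–I: 1 × 157 = 157
    Σ(broken) = 3701 kJ
  Bonds formed (products):
    C–C: 2 × 352 = 704
    C–H: 6 × 428 = 2568
    C–I: 2 × 247 = 494
    Σ(formed) = 3766 kJ
  ΔH_1 = 3701 − 3766 = −65 kJ
Reaction 2:
  Bonds broken (reactants):
    C–C: 1 × 352 = 352
    C–H: 5 × 428 = 2140
    C–O: 1 × 370 = 370
    O–H: 1 × 473 = 473
    Σ(broken) = 3335 kJ
  Bonds formed (products):
    C–H: 4 × 428 = 1712
    C=C: 1 × 624 = 624
    O–H: 2 × 473 = 946
    Σ(formed) = 3282 kJ
  ΔH_2 = 3335 − 3282 = +53 kJ
ΔH_1 − ΔH_2 = −118 kJ, so reaction 1 has the more negative ΔH; |ΔH_1 − ΔH_2| = 118 kJ.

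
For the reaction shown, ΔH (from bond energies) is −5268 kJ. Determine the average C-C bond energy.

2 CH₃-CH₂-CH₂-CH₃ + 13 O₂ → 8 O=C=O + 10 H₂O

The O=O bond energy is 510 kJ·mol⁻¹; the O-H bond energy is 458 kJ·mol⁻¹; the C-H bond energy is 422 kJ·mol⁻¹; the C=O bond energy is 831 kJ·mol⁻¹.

Let D be the C-C bond energy.
Σ(broken) = 6×D + 20×422 + 13×510 = 15070 + 6D
Σ(formed) = 16×831 + 20×458 = 22456
ΔH = Σ(broken) − Σ(formed) = (15070 + 6D) − (22456) = −7386 + 6D
Setting this equal to −5268 kJ gives 6D = 2118, so D = 353 kJ/mol.

D(C-C) ≈ 353 kJ/mol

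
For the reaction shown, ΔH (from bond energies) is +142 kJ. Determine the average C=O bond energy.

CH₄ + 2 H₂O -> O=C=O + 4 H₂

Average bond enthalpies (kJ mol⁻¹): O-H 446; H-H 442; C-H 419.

D(C=O) ≈ 775 kJ/mol

Let D be the C=O bond energy.
Σ(broken) = 4×419 + 4×446 = 3460
Σ(formed) = 2×D + 4×442 = 1768 + 2D
ΔH = Σ(broken) − Σ(formed) = (3460) − (1768 + 2D) = +1692 − 2D
Setting this equal to +142 kJ gives 2D = 1550, so D = 775 kJ/mol.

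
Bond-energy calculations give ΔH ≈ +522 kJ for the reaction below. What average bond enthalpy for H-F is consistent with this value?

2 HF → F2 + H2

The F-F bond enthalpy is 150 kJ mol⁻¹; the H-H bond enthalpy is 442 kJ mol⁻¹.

D(H-F) ≈ 557 kJ/mol

Let D be the H-F bond energy.
Σ(broken) = 2×D = 2D
Σ(formed) = 1×150 + 1×442 = 592
ΔH = Σ(broken) − Σ(formed) = (2D) − (592) = −592 + 2D
Setting this equal to +522 kJ gives 2D = 1114, so D = 557 kJ/mol.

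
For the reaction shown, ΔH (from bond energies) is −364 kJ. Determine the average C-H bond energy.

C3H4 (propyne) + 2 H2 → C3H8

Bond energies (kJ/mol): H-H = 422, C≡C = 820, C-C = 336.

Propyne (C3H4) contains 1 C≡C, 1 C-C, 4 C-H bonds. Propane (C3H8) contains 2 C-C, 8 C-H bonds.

D(C-H) ≈ 423 kJ/mol

Let D be the C-H bond energy.
Σ(broken) = 1×820 + 1×336 + 4×D + 2×422 = 2000 + 4D
Σ(formed) = 2×336 + 8×D = 672 + 8D
ΔH = Σ(broken) − Σ(formed) = (2000 + 4D) − (672 + 8D) = +1328 − 4D
Setting this equal to −364 kJ gives 4D = 1692, so D = 423 kJ/mol.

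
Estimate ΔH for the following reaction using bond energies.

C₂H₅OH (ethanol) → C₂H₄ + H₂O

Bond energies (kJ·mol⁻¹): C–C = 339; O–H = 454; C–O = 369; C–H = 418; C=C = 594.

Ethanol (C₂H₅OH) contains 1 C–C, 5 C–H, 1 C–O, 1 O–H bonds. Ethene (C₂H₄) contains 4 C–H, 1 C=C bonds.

Bonds broken (reactants):
  C–C: 1 × 339 = 339
  C–H: 5 × 418 = 2090
  C–O: 1 × 369 = 369
  O–H: 1 × 454 = 454
  Σ(broken) = 3252 kJ
Bonds formed (products):
  C–H: 4 × 418 = 1672
  C=C: 1 × 594 = 594
  O–H: 2 × 454 = 908
  Σ(formed) = 3174 kJ
ΔH = Σ(broken) − Σ(formed) = 3252 − 3174 = +78 kJ

ΔH ≈ +78 kJ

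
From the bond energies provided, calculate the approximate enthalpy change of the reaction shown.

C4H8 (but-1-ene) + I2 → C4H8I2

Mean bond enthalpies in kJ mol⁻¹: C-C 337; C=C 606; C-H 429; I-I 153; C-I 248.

Bonds broken (reactants):
  C-C: 2 × 337 = 674
  C-H: 8 × 429 = 3432
  C=C: 1 × 606 = 606
  I-I: 1 × 153 = 153
  Σ(broken) = 4865 kJ
Bonds formed (products):
  C-C: 3 × 337 = 1011
  C-H: 8 × 429 = 3432
  C-I: 2 × 248 = 496
  Σ(formed) = 4939 kJ
ΔH = Σ(broken) − Σ(formed) = 4865 − 4939 = −74 kJ

ΔH ≈ −74 kJ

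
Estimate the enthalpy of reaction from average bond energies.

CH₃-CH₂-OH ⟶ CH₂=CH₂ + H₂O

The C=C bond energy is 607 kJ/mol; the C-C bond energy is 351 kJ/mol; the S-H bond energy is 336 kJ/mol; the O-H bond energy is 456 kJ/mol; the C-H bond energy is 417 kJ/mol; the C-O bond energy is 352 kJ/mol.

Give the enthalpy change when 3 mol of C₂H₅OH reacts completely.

Bonds broken (reactants):
  C-C: 1 × 351 = 351
  C-H: 5 × 417 = 2085
  C-O: 1 × 352 = 352
  O-H: 1 × 456 = 456
  Σ(broken) = 3244 kJ
Bonds formed (products):
  C-H: 4 × 417 = 1668
  C=C: 1 × 607 = 607
  O-H: 2 × 456 = 912
  Σ(formed) = 3187 kJ
ΔH = Σ(broken) − Σ(formed) = 3244 − 3187 = +57 kJ
For 3× the reaction as written: 3 × (+57) = +171 kJ

ΔH = +171 kJ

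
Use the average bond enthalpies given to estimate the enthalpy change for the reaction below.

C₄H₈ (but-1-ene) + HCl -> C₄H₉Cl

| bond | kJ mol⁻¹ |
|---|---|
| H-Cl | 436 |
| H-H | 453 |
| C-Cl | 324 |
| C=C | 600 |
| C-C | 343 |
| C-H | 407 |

Bonds broken (reactants):
  C-C: 2 × 343 = 686
  C-H: 8 × 407 = 3256
  C=C: 1 × 600 = 600
  H-Cl: 1 × 436 = 436
  Σ(broken) = 4978 kJ
Bonds formed (products):
  C-C: 3 × 343 = 1029
  C-Cl: 1 × 324 = 324
  C-H: 9 × 407 = 3663
  Σ(formed) = 5016 kJ
ΔH = Σ(broken) − Σ(formed) = 4978 − 5016 = −38 kJ

ΔH ≈ −38 kJ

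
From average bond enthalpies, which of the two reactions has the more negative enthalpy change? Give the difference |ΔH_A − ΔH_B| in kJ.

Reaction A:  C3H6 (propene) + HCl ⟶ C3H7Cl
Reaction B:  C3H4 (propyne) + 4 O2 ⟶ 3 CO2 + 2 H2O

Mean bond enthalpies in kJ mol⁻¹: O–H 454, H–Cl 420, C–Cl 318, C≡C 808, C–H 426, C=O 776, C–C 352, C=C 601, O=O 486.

Reaction B, by 1589 kJ

Reaction A:
  Bonds broken (reactants):
    C–C: 1 × 352 = 352
    C–H: 6 × 426 = 2556
    C=C: 1 × 601 = 601
    H–Cl: 1 × 420 = 420
    Σ(broken) = 3929 kJ
  Bonds formed (products):
    C–C: 2 × 352 = 704
    C–Cl: 1 × 318 = 318
    C–H: 7 × 426 = 2982
    Σ(formed) = 4004 kJ
  ΔH_A = 3929 − 4004 = −75 kJ
Reaction B:
  Bonds broken (reactants):
    C≡C: 1 × 808 = 808
    C–C: 1 × 352 = 352
    C–H: 4 × 426 = 1704
    O=O: 4 × 486 = 1944
    Σ(broken) = 4808 kJ
  Bonds formed (products):
    C=O: 6 × 776 = 4656
    O–H: 4 × 454 = 1816
    Σ(formed) = 6472 kJ
  ΔH_B = 4808 − 6472 = −1664 kJ
ΔH_A − ΔH_B = +1589 kJ, so reaction B has the more negative ΔH; |ΔH_A − ΔH_B| = 1589 kJ.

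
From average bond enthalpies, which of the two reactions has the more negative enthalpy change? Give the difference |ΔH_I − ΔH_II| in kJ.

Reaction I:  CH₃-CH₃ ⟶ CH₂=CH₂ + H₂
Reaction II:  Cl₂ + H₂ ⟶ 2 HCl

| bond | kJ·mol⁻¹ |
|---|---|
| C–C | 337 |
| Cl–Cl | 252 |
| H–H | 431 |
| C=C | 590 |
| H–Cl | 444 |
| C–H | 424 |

Reaction II, by 369 kJ

Reaction I:
  Bonds broken (reactants):
    C–C: 1 × 337 = 337
    C–H: 6 × 424 = 2544
    Σ(broken) = 2881 kJ
  Bonds formed (products):
    C–H: 4 × 424 = 1696
    C=C: 1 × 590 = 590
    H–H: 1 × 431 = 431
    Σ(formed) = 2717 kJ
  ΔH_I = 2881 − 2717 = +164 kJ
Reaction II:
  Bonds broken (reactants):
    Cl–Cl: 1 × 252 = 252
    H–H: 1 × 431 = 431
    Σ(broken) = 683 kJ
  Bonds formed (products):
    H–Cl: 2 × 444 = 888
    Σ(formed) = 888 kJ
  ΔH_II = 683 − 888 = −205 kJ
ΔH_I − ΔH_II = +369 kJ, so reaction II has the more negative ΔH; |ΔH_I − ΔH_II| = 369 kJ.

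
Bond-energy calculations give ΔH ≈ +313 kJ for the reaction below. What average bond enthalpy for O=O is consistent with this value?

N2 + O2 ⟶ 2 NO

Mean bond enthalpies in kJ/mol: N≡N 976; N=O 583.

Let D be the O=O bond energy.
Σ(broken) = 1×976 + 1×D = 976 + D
Σ(formed) = 2×583 = 1166
ΔH = Σ(broken) − Σ(formed) = (976 + D) − (1166) = −190 + D
Setting this equal to +313 kJ gives D = 503 kJ/mol.

D(O=O) ≈ 503 kJ/mol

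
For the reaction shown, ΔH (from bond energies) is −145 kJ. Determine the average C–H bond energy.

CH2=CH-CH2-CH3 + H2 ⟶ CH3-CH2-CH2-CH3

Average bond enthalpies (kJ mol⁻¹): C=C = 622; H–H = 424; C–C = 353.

Let D be the C–H bond energy.
Σ(broken) = 2×353 + 8×D + 1×622 + 1×424 = 1752 + 8D
Σ(formed) = 3×353 + 10×D = 1059 + 10D
ΔH = Σ(broken) − Σ(formed) = (1752 + 8D) − (1059 + 10D) = +693 − 2D
Setting this equal to −145 kJ gives 2D = 838, so D = 419 kJ/mol.

D(C–H) ≈ 419 kJ/mol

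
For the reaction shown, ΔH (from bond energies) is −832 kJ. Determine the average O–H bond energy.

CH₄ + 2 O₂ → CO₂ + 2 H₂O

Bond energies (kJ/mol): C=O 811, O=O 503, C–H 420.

D(O–H) ≈ 474 kJ/mol

Let D be the O–H bond energy.
Σ(broken) = 4×420 + 2×503 = 2686
Σ(formed) = 2×811 + 4×D = 1622 + 4D
ΔH = Σ(broken) − Σ(formed) = (2686) − (1622 + 4D) = +1064 − 4D
Setting this equal to −832 kJ gives 4D = 1896, so D = 474 kJ/mol.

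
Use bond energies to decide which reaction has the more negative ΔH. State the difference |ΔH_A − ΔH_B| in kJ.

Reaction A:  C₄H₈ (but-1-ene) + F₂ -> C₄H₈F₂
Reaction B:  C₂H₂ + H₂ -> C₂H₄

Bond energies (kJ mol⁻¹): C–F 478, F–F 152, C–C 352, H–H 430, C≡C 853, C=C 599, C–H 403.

Reaction A, by 435 kJ

Reaction A:
  Bonds broken (reactants):
    C–C: 2 × 352 = 704
    C–H: 8 × 403 = 3224
    C=C: 1 × 599 = 599
    F–F: 1 × 152 = 152
    Σ(broken) = 4679 kJ
  Bonds formed (products):
    C–C: 3 × 352 = 1056
    C–F: 2 × 478 = 956
    C–H: 8 × 403 = 3224
    Σ(formed) = 5236 kJ
  ΔH_A = 4679 − 5236 = −557 kJ
Reaction B:
  Bonds broken (reactants):
    C≡C: 1 × 853 = 853
    C–H: 2 × 403 = 806
    H–H: 1 × 430 = 430
    Σ(broken) = 2089 kJ
  Bonds formed (products):
    C–H: 4 × 403 = 1612
    C=C: 1 × 599 = 599
    Σ(formed) = 2211 kJ
  ΔH_B = 2089 − 2211 = −122 kJ
ΔH_A − ΔH_B = −435 kJ, so reaction A has the more negative ΔH; |ΔH_A − ΔH_B| = 435 kJ.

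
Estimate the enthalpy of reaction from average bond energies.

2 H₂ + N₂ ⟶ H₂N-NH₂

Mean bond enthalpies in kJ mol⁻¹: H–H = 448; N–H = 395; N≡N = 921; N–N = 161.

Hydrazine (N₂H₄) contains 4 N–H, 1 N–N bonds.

Bonds broken (reactants):
  H–H: 2 × 448 = 896
  N≡N: 1 × 921 = 921
  Σ(broken) = 1817 kJ
Bonds formed (products):
  N–H: 4 × 395 = 1580
  N–N: 1 × 161 = 161
  Σ(formed) = 1741 kJ
ΔH = Σ(broken) − Σ(formed) = 1817 − 1741 = +76 kJ

ΔH ≈ +76 kJ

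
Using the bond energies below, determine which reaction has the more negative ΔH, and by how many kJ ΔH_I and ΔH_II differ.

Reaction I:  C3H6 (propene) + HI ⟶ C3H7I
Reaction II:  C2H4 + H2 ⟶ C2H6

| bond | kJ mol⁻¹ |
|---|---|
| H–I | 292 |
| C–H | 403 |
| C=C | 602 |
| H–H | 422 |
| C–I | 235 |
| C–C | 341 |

Reaction I:
  Bonds broken (reactants):
    C–C: 1 × 341 = 341
    C–H: 6 × 403 = 2418
    C=C: 1 × 602 = 602
    H–I: 1 × 292 = 292
    Σ(broken) = 3653 kJ
  Bonds formed (products):
    C–C: 2 × 341 = 682
    C–H: 7 × 403 = 2821
    C–I: 1 × 235 = 235
    Σ(formed) = 3738 kJ
  ΔH_I = 3653 − 3738 = −85 kJ
Reaction II:
  Bonds broken (reactants):
    C–H: 4 × 403 = 1612
    C=C: 1 × 602 = 602
    H–H: 1 × 422 = 422
    Σ(broken) = 2636 kJ
  Bonds formed (products):
    C–C: 1 × 341 = 341
    C–H: 6 × 403 = 2418
    Σ(formed) = 2759 kJ
  ΔH_II = 2636 − 2759 = −123 kJ
ΔH_I − ΔH_II = +38 kJ, so reaction II has the more negative ΔH; |ΔH_I − ΔH_II| = 38 kJ.

Reaction II, by 38 kJ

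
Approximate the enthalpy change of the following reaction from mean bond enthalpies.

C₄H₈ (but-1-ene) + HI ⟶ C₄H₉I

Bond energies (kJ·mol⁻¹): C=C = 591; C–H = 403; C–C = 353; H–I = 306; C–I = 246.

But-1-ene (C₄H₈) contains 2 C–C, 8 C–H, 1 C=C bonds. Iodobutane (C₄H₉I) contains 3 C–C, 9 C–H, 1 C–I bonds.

ΔH ≈ −105 kJ

Bonds broken (reactants):
  C–C: 2 × 353 = 706
  C–H: 8 × 403 = 3224
  C=C: 1 × 591 = 591
  H–I: 1 × 306 = 306
  Σ(broken) = 4827 kJ
Bonds formed (products):
  C–C: 3 × 353 = 1059
  C–H: 9 × 403 = 3627
  C–I: 1 × 246 = 246
  Σ(formed) = 4932 kJ
ΔH = Σ(broken) − Σ(formed) = 4827 − 4932 = −105 kJ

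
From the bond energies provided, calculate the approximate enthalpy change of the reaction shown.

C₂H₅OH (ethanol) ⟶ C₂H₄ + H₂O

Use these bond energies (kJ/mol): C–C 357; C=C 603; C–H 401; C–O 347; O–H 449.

Bonds broken (reactants):
  C–C: 1 × 357 = 357
  C–H: 5 × 401 = 2005
  C–O: 1 × 347 = 347
  O–H: 1 × 449 = 449
  Σ(broken) = 3158 kJ
Bonds formed (products):
  C–H: 4 × 401 = 1604
  C=C: 1 × 603 = 603
  O–H: 2 × 449 = 898
  Σ(formed) = 3105 kJ
ΔH = Σ(broken) − Σ(formed) = 3158 − 3105 = +53 kJ

ΔH ≈ +53 kJ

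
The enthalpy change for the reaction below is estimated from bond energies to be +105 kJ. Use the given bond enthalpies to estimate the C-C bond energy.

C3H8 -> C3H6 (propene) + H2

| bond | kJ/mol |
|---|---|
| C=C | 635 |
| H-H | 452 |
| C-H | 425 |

Let D be the C-C bond energy.
Σ(broken) = 2×D + 8×425 = 3400 + 2D
Σ(formed) = 1×D + 6×425 + 1×635 + 1×452 = 3637 + D
ΔH = Σ(broken) − Σ(formed) = (3400 + 2D) − (3637 + D) = −237 + D
Setting this equal to +105 kJ gives D = 342 kJ/mol.

D(C-C) ≈ 342 kJ/mol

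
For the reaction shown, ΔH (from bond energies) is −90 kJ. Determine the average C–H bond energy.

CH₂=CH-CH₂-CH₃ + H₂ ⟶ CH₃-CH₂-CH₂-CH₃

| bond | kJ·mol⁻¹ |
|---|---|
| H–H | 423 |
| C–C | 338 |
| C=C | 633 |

D(C–H) ≈ 404 kJ/mol

Let D be the C–H bond energy.
Σ(broken) = 2×338 + 8×D + 1×633 + 1×423 = 1732 + 8D
Σ(formed) = 3×338 + 10×D = 1014 + 10D
ΔH = Σ(broken) − Σ(formed) = (1732 + 8D) − (1014 + 10D) = +718 − 2D
Setting this equal to −90 kJ gives 2D = 808, so D = 404 kJ/mol.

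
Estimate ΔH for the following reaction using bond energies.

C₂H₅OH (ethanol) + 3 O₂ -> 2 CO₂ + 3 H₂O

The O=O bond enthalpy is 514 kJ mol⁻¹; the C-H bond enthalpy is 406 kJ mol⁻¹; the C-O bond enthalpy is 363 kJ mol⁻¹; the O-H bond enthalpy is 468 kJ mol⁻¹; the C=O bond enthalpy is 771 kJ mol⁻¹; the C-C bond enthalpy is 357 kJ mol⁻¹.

Bonds broken (reactants):
  C-C: 1 × 357 = 357
  C-H: 5 × 406 = 2030
  C-O: 1 × 363 = 363
  O-H: 1 × 468 = 468
  O=O: 3 × 514 = 1542
  Σ(broken) = 4760 kJ
Bonds formed (products):
  C=O: 4 × 771 = 3084
  O-H: 6 × 468 = 2808
  Σ(formed) = 5892 kJ
ΔH = Σ(broken) − Σ(formed) = 4760 − 5892 = −1132 kJ

ΔH ≈ −1132 kJ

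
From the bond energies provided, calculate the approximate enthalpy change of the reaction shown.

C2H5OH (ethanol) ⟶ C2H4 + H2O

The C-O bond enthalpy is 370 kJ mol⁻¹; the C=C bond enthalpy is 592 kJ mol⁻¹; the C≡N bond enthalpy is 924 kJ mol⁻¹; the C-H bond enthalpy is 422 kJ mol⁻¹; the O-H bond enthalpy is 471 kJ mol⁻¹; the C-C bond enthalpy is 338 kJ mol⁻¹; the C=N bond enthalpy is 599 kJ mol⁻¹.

ΔH ≈ +67 kJ

Bonds broken (reactants):
  C-C: 1 × 338 = 338
  C-H: 5 × 422 = 2110
  C-O: 1 × 370 = 370
  O-H: 1 × 471 = 471
  Σ(broken) = 3289 kJ
Bonds formed (products):
  C-H: 4 × 422 = 1688
  C=C: 1 × 592 = 592
  O-H: 2 × 471 = 942
  Σ(formed) = 3222 kJ
ΔH = Σ(broken) − Σ(formed) = 3289 − 3222 = +67 kJ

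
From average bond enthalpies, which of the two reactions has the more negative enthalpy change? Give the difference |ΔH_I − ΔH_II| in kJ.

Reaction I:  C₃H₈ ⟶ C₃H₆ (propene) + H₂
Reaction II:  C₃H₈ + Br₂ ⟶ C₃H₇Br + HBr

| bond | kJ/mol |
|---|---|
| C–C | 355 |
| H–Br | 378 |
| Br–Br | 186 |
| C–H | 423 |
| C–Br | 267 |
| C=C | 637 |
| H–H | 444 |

Reaction II, by 156 kJ

Reaction I:
  Bonds broken (reactants):
    C–C: 2 × 355 = 710
    C–H: 8 × 423 = 3384
    Σ(broken) = 4094 kJ
  Bonds formed (products):
    C–C: 1 × 355 = 355
    C–H: 6 × 423 = 2538
    C=C: 1 × 637 = 637
    H–H: 1 × 444 = 444
    Σ(formed) = 3974 kJ
  ΔH_I = 4094 − 3974 = +120 kJ
Reaction II:
  Bonds broken (reactants):
    Br–Br: 1 × 186 = 186
    C–C: 2 × 355 = 710
    C–H: 8 × 423 = 3384
    Σ(broken) = 4280 kJ
  Bonds formed (products):
    C–Br: 1 × 267 = 267
    C–C: 2 × 355 = 710
    C–H: 7 × 423 = 2961
    H–Br: 1 × 378 = 378
    Σ(formed) = 4316 kJ
  ΔH_II = 4280 − 4316 = −36 kJ
ΔH_I − ΔH_II = +156 kJ, so reaction II has the more negative ΔH; |ΔH_I − ΔH_II| = 156 kJ.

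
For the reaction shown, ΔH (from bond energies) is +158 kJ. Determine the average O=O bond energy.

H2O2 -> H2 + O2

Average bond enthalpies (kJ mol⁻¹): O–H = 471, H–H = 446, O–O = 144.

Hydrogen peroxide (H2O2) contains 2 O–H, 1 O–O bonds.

D(O=O) ≈ 482 kJ/mol

Let D be the O=O bond energy.
Σ(broken) = 2×471 + 1×144 = 1086
Σ(formed) = 1×446 + 1×D = 446 + D
ΔH = Σ(broken) − Σ(formed) = (1086) − (446 + D) = +640 − D
Setting this equal to +158 kJ gives D = 482 kJ/mol.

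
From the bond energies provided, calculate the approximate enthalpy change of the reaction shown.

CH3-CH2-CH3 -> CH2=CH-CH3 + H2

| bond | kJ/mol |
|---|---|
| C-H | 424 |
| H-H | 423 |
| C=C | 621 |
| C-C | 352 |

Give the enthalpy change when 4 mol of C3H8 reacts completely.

Bonds broken (reactants):
  C-C: 2 × 352 = 704
  C-H: 8 × 424 = 3392
  Σ(broken) = 4096 kJ
Bonds formed (products):
  C-C: 1 × 352 = 352
  C-H: 6 × 424 = 2544
  C=C: 1 × 621 = 621
  H-H: 1 × 423 = 423
  Σ(formed) = 3940 kJ
ΔH = Σ(broken) − Σ(formed) = 4096 − 3940 = +156 kJ
For 4× the reaction as written: 4 × (+156) = +624 kJ

ΔH = +624 kJ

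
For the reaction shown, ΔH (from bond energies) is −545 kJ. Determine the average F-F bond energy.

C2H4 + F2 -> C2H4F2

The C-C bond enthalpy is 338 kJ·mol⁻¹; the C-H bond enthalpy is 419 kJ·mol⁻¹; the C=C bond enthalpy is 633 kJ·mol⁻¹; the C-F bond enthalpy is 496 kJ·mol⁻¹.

Let D be the F-F bond energy.
Σ(broken) = 4×419 + 1×633 + 1×D = 2309 + D
Σ(formed) = 1×338 + 2×496 + 4×419 = 3006
ΔH = Σ(broken) − Σ(formed) = (2309 + D) − (3006) = −697 + D
Setting this equal to −545 kJ gives D = 152 kJ/mol.

D(F-F) ≈ 152 kJ/mol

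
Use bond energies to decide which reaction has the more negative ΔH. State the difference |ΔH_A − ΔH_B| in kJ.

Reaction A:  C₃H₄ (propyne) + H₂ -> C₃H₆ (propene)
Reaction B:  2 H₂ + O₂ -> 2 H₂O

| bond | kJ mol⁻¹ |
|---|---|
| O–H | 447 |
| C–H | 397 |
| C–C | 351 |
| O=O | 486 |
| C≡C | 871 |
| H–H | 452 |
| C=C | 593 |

Reaction A:
  Bonds broken (reactants):
    C≡C: 1 × 871 = 871
    C–C: 1 × 351 = 351
    C–H: 4 × 397 = 1588
    H–H: 1 × 452 = 452
    Σ(broken) = 3262 kJ
  Bonds formed (products):
    C–C: 1 × 351 = 351
    C–H: 6 × 397 = 2382
    C=C: 1 × 593 = 593
    Σ(formed) = 3326 kJ
  ΔH_A = 3262 − 3326 = −64 kJ
Reaction B:
  Bonds broken (reactants):
    H–H: 2 × 452 = 904
    O=O: 1 × 486 = 486
    Σ(broken) = 1390 kJ
  Bonds formed (products):
    O–H: 4 × 447 = 1788
    Σ(formed) = 1788 kJ
  ΔH_B = 1390 − 1788 = −398 kJ
ΔH_A − ΔH_B = +334 kJ, so reaction B has the more negative ΔH; |ΔH_A − ΔH_B| = 334 kJ.

Reaction B, by 334 kJ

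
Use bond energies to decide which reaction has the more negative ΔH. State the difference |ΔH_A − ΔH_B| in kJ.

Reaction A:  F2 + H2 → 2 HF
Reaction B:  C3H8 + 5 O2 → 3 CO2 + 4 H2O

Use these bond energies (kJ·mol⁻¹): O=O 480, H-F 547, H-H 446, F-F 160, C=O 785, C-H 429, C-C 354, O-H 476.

Reaction B, by 1490 kJ

Reaction A:
  Bonds broken (reactants):
    F-F: 1 × 160 = 160
    H-H: 1 × 446 = 446
    Σ(broken) = 606 kJ
  Bonds formed (products):
    H-F: 2 × 547 = 1094
    Σ(formed) = 1094 kJ
  ΔH_A = 606 − 1094 = −488 kJ
Reaction B:
  Bonds broken (reactants):
    C-C: 2 × 354 = 708
    C-H: 8 × 429 = 3432
    O=O: 5 × 480 = 2400
    Σ(broken) = 6540 kJ
  Bonds formed (products):
    C=O: 6 × 785 = 4710
    O-H: 8 × 476 = 3808
    Σ(formed) = 8518 kJ
  ΔH_B = 6540 − 8518 = −1978 kJ
ΔH_A − ΔH_B = +1490 kJ, so reaction B has the more negative ΔH; |ΔH_A − ΔH_B| = 1490 kJ.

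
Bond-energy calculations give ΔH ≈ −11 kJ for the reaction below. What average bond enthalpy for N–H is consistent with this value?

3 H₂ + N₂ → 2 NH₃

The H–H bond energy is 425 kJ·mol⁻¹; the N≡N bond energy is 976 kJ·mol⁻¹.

D(N–H) ≈ 377 kJ/mol

Let D be the N–H bond energy.
Σ(broken) = 3×425 + 1×976 = 2251
Σ(formed) = 6×D = 6D
ΔH = Σ(broken) − Σ(formed) = (2251) − (6D) = +2251 − 6D
Setting this equal to −11 kJ gives 6D = 2262, so D = 377 kJ/mol.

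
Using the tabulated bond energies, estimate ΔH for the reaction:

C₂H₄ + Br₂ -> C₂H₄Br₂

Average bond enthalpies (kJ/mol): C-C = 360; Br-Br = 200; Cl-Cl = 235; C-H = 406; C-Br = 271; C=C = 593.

ΔH ≈ −109 kJ

Bonds broken (reactants):
  Br-Br: 1 × 200 = 200
  C-H: 4 × 406 = 1624
  C=C: 1 × 593 = 593
  Σ(broken) = 2417 kJ
Bonds formed (products):
  C-Br: 2 × 271 = 542
  C-C: 1 × 360 = 360
  C-H: 4 × 406 = 1624
  Σ(formed) = 2526 kJ
ΔH = Σ(broken) − Σ(formed) = 2417 − 2526 = −109 kJ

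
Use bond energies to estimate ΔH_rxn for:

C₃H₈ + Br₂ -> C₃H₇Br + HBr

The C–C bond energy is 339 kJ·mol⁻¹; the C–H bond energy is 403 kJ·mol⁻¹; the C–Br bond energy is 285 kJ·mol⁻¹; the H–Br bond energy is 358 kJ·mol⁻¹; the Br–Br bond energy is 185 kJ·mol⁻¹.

ΔH ≈ −55 kJ

Bonds broken (reactants):
  Br–Br: 1 × 185 = 185
  C–C: 2 × 339 = 678
  C–H: 8 × 403 = 3224
  Σ(broken) = 4087 kJ
Bonds formed (products):
  C–Br: 1 × 285 = 285
  C–C: 2 × 339 = 678
  C–H: 7 × 403 = 2821
  H–Br: 1 × 358 = 358
  Σ(formed) = 4142 kJ
ΔH = Σ(broken) − Σ(formed) = 4087 − 4142 = −55 kJ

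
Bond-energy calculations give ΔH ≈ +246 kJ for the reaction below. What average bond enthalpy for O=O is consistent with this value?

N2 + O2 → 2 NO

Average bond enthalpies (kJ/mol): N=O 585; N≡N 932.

D(O=O) ≈ 484 kJ/mol

Let D be the O=O bond energy.
Σ(broken) = 1×932 + 1×D = 932 + D
Σ(formed) = 2×585 = 1170
ΔH = Σ(broken) − Σ(formed) = (932 + D) − (1170) = −238 + D
Setting this equal to +246 kJ gives D = 484 kJ/mol.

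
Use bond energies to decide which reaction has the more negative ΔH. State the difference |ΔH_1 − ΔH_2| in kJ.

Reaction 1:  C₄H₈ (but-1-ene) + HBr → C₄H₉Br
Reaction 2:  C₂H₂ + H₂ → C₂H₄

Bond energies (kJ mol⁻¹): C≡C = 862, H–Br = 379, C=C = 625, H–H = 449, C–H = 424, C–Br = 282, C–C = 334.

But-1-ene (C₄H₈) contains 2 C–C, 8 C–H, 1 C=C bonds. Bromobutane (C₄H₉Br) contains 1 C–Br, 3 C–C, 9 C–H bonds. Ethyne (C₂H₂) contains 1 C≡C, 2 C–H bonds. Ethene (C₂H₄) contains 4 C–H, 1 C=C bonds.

Reaction 2, by 126 kJ

Reaction 1:
  Bonds broken (reactants):
    C–C: 2 × 334 = 668
    C–H: 8 × 424 = 3392
    C=C: 1 × 625 = 625
    H–Br: 1 × 379 = 379
    Σ(broken) = 5064 kJ
  Bonds formed (products):
    C–Br: 1 × 282 = 282
    C–C: 3 × 334 = 1002
    C–H: 9 × 424 = 3816
    Σ(formed) = 5100 kJ
  ΔH_1 = 5064 − 5100 = −36 kJ
Reaction 2:
  Bonds broken (reactants):
    C≡C: 1 × 862 = 862
    C–H: 2 × 424 = 848
    H–H: 1 × 449 = 449
    Σ(broken) = 2159 kJ
  Bonds formed (products):
    C–H: 4 × 424 = 1696
    C=C: 1 × 625 = 625
    Σ(formed) = 2321 kJ
  ΔH_2 = 2159 − 2321 = −162 kJ
ΔH_1 − ΔH_2 = +126 kJ, so reaction 2 has the more negative ΔH; |ΔH_1 − ΔH_2| = 126 kJ.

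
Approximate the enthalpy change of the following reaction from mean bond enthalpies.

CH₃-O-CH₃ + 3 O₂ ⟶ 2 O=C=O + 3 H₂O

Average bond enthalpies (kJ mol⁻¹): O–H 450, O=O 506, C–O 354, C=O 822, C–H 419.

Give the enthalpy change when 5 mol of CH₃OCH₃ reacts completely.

ΔH = −6240 kJ

Bonds broken (reactants):
  C–H: 6 × 419 = 2514
  C–O: 2 × 354 = 708
  O=O: 3 × 506 = 1518
  Σ(broken) = 4740 kJ
Bonds formed (products):
  C=O: 4 × 822 = 3288
  O–H: 6 × 450 = 2700
  Σ(formed) = 5988 kJ
ΔH = Σ(broken) − Σ(formed) = 4740 − 5988 = −1248 kJ
For 5× the reaction as written: 5 × (−1248) = −6240 kJ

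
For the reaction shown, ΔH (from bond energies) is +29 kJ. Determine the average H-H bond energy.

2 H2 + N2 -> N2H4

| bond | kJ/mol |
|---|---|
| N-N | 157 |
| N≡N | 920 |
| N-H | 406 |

D(H-H) ≈ 445 kJ/mol

Let D be the H-H bond energy.
Σ(broken) = 2×D + 1×920 = 920 + 2D
Σ(formed) = 4×406 + 1×157 = 1781
ΔH = Σ(broken) − Σ(formed) = (920 + 2D) − (1781) = −861 + 2D
Setting this equal to +29 kJ gives 2D = 890, so D = 445 kJ/mol.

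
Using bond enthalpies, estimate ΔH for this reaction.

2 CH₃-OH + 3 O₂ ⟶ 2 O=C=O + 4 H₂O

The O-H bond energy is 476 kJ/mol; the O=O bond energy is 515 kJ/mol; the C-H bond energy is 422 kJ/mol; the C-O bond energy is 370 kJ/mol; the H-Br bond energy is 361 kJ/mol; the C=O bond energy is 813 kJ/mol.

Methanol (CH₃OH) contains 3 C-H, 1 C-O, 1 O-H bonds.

Bonds broken (reactants):
  C-H: 6 × 422 = 2532
  C-O: 2 × 370 = 740
  O-H: 2 × 476 = 952
  O=O: 3 × 515 = 1545
  Σ(broken) = 5769 kJ
Bonds formed (products):
  C=O: 4 × 813 = 3252
  O-H: 8 × 476 = 3808
  Σ(formed) = 7060 kJ
ΔH = Σ(broken) − Σ(formed) = 5769 − 7060 = −1291 kJ

ΔH ≈ −1291 kJ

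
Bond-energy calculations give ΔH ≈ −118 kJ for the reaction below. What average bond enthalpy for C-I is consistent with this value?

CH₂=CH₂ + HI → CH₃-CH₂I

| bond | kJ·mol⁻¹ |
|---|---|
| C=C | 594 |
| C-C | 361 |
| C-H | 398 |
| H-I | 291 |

D(C-I) ≈ 244 kJ/mol

Let D be the C-I bond energy.
Σ(broken) = 4×398 + 1×594 + 1×291 = 2477
Σ(formed) = 1×361 + 5×398 + 1×D = 2351 + D
ΔH = Σ(broken) − Σ(formed) = (2477) − (2351 + D) = +126 − D
Setting this equal to −118 kJ gives D = 244 kJ/mol.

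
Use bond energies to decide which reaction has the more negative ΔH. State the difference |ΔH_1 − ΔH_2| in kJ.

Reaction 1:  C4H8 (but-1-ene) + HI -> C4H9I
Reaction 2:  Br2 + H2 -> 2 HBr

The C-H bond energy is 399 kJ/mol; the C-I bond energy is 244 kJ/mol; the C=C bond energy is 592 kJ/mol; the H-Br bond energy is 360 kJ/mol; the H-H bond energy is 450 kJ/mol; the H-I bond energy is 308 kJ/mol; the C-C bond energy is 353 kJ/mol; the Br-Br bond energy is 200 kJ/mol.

Reaction 1, by 26 kJ

Reaction 1:
  Bonds broken (reactants):
    C-C: 2 × 353 = 706
    C-H: 8 × 399 = 3192
    C=C: 1 × 592 = 592
    H-I: 1 × 308 = 308
    Σ(broken) = 4798 kJ
  Bonds formed (products):
    C-C: 3 × 353 = 1059
    C-H: 9 × 399 = 3591
    C-I: 1 × 244 = 244
    Σ(formed) = 4894 kJ
  ΔH_1 = 4798 − 4894 = −96 kJ
Reaction 2:
  Bonds broken (reactants):
    Br-Br: 1 × 200 = 200
    H-H: 1 × 450 = 450
    Σ(broken) = 650 kJ
  Bonds formed (products):
    H-Br: 2 × 360 = 720
    Σ(formed) = 720 kJ
  ΔH_2 = 650 − 720 = −70 kJ
ΔH_1 − ΔH_2 = −26 kJ, so reaction 1 has the more negative ΔH; |ΔH_1 − ΔH_2| = 26 kJ.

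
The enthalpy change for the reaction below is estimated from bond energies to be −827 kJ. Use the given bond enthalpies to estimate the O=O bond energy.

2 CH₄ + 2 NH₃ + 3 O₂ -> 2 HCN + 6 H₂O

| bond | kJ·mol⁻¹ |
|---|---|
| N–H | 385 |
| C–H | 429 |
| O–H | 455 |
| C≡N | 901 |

Let D be the O=O bond energy.
Σ(broken) = 8×429 + 6×385 + 3×D = 5742 + 3D
Σ(formed) = 2×901 + 2×429 + 12×455 = 8120
ΔH = Σ(broken) − Σ(formed) = (5742 + 3D) − (8120) = −2378 + 3D
Setting this equal to −827 kJ gives 3D = 1551, so D = 517 kJ/mol.

D(O=O) ≈ 517 kJ/mol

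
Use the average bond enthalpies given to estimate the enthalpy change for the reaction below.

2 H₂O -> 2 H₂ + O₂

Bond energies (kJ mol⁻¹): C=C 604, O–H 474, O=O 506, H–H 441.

Bonds broken (reactants):
  O–H: 4 × 474 = 1896
  Σ(broken) = 1896 kJ
Bonds formed (products):
  H–H: 2 × 441 = 882
  O=O: 1 × 506 = 506
  Σ(formed) = 1388 kJ
ΔH = Σ(broken) − Σ(formed) = 1896 − 1388 = +508 kJ

ΔH ≈ +508 kJ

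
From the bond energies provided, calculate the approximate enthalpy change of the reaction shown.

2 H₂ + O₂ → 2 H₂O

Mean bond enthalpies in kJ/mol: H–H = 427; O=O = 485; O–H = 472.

ΔH ≈ −549 kJ

Bonds broken (reactants):
  H–H: 2 × 427 = 854
  O=O: 1 × 485 = 485
  Σ(broken) = 1339 kJ
Bonds formed (products):
  O–H: 4 × 472 = 1888
  Σ(formed) = 1888 kJ
ΔH = Σ(broken) − Σ(formed) = 1339 − 1888 = −549 kJ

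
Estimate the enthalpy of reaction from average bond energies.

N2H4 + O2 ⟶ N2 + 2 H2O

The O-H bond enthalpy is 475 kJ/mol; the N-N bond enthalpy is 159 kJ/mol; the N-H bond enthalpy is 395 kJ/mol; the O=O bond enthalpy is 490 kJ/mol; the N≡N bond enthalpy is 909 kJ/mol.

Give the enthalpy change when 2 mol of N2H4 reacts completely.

ΔH = −1160 kJ

Bonds broken (reactants):
  N-H: 4 × 395 = 1580
  N-N: 1 × 159 = 159
  O=O: 1 × 490 = 490
  Σ(broken) = 2229 kJ
Bonds formed (products):
  N≡N: 1 × 909 = 909
  O-H: 4 × 475 = 1900
  Σ(formed) = 2809 kJ
ΔH = Σ(broken) − Σ(formed) = 2229 − 2809 = −580 kJ
For 2× the reaction as written: 2 × (−580) = −1160 kJ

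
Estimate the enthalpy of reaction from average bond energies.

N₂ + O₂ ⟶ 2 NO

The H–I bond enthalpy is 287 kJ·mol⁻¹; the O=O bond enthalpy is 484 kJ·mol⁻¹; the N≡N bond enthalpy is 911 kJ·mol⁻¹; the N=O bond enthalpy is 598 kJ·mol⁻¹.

Bonds broken (reactants):
  N≡N: 1 × 911 = 911
  O=O: 1 × 484 = 484
  Σ(broken) = 1395 kJ
Bonds formed (products):
  N=O: 2 × 598 = 1196
  Σ(formed) = 1196 kJ
ΔH = Σ(broken) − Σ(formed) = 1395 − 1196 = +199 kJ

ΔH ≈ +199 kJ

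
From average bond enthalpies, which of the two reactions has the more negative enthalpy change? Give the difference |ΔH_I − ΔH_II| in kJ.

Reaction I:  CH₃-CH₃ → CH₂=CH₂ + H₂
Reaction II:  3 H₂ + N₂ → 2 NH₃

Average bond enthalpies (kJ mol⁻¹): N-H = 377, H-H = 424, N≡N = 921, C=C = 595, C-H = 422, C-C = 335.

Reaction I:
  Bonds broken (reactants):
    C-C: 1 × 335 = 335
    C-H: 6 × 422 = 2532
    Σ(broken) = 2867 kJ
  Bonds formed (products):
    C-H: 4 × 422 = 1688
    C=C: 1 × 595 = 595
    H-H: 1 × 424 = 424
    Σ(formed) = 2707 kJ
  ΔH_I = 2867 − 2707 = +160 kJ
Reaction II:
  Bonds broken (reactants):
    H-H: 3 × 424 = 1272
    N≡N: 1 × 921 = 921
    Σ(broken) = 2193 kJ
  Bonds formed (products):
    N-H: 6 × 377 = 2262
    Σ(formed) = 2262 kJ
  ΔH_II = 2193 − 2262 = −69 kJ
ΔH_I − ΔH_II = +229 kJ, so reaction II has the more negative ΔH; |ΔH_I − ΔH_II| = 229 kJ.

Reaction II, by 229 kJ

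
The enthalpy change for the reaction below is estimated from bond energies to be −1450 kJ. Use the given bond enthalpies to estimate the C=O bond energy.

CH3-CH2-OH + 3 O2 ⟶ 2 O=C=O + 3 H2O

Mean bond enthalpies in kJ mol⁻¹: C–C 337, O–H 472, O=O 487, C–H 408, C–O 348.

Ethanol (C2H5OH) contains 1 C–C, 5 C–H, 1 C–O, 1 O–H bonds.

Let D be the C=O bond energy.
Σ(broken) = 1×337 + 5×408 + 1×348 + 1×472 + 3×487 = 4658
Σ(formed) = 4×D + 6×472 = 2832 + 4D
ΔH = Σ(broken) − Σ(formed) = (4658) − (2832 + 4D) = +1826 − 4D
Setting this equal to −1450 kJ gives 4D = 3276, so D = 819 kJ/mol.

D(C=O) ≈ 819 kJ/mol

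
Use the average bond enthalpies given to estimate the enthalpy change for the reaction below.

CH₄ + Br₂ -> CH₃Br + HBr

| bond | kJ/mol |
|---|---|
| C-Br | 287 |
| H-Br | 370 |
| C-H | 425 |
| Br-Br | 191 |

Bonds broken (reactants):
  Br-Br: 1 × 191 = 191
  C-H: 4 × 425 = 1700
  Σ(broken) = 1891 kJ
Bonds formed (products):
  C-Br: 1 × 287 = 287
  C-H: 3 × 425 = 1275
  H-Br: 1 × 370 = 370
  Σ(formed) = 1932 kJ
ΔH = Σ(broken) − Σ(formed) = 1891 − 1932 = −41 kJ

ΔH ≈ −41 kJ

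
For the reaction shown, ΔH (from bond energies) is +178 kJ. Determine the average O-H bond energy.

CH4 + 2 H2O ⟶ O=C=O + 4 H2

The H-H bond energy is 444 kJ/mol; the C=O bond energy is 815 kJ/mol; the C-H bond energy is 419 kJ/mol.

Let D be the O-H bond energy.
Σ(broken) = 4×419 + 4×D = 1676 + 4D
Σ(formed) = 2×815 + 4×444 = 3406
ΔH = Σ(broken) − Σ(formed) = (1676 + 4D) − (3406) = −1730 + 4D
Setting this equal to +178 kJ gives 4D = 1908, so D = 477 kJ/mol.

D(O-H) ≈ 477 kJ/mol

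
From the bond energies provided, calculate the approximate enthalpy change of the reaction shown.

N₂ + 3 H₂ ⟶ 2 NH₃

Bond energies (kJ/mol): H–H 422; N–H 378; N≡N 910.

ΔH ≈ −92 kJ

Bonds broken (reactants):
  H–H: 3 × 422 = 1266
  N≡N: 1 × 910 = 910
  Σ(broken) = 2176 kJ
Bonds formed (products):
  N–H: 6 × 378 = 2268
  Σ(formed) = 2268 kJ
ΔH = Σ(broken) − Σ(formed) = 2176 − 2268 = −92 kJ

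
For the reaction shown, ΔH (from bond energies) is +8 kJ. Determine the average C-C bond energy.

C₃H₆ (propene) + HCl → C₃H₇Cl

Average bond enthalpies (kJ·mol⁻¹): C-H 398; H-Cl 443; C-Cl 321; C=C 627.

Let D be the C-C bond energy.
Σ(broken) = 1×D + 6×398 + 1×627 + 1×443 = 3458 + D
Σ(formed) = 2×D + 1×321 + 7×398 = 3107 + 2D
ΔH = Σ(broken) − Σ(formed) = (3458 + D) − (3107 + 2D) = +351 − D
Setting this equal to +8 kJ gives D = 343 kJ/mol.

D(C-C) ≈ 343 kJ/mol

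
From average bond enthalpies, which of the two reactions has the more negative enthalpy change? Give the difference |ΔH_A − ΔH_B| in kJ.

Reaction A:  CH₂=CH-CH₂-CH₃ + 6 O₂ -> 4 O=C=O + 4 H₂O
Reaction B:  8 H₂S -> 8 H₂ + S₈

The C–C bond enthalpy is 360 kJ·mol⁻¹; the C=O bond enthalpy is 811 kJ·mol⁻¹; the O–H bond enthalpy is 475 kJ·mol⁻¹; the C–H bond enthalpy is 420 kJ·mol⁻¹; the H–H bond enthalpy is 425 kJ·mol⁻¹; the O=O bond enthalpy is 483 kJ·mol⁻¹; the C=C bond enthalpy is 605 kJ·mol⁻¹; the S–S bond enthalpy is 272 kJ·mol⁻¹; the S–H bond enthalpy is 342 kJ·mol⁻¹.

Reaction A:
  Bonds broken (reactants):
    C–C: 2 × 360 = 720
    C–H: 8 × 420 = 3360
    C=C: 1 × 605 = 605
    O=O: 6 × 483 = 2898
    Σ(broken) = 7583 kJ
  Bonds formed (products):
    C=O: 8 × 811 = 6488
    O–H: 8 × 475 = 3800
    Σ(formed) = 10288 kJ
  ΔH_A = 7583 − 10288 = −2705 kJ
Reaction B:
  Bonds broken (reactants):
    S–H: 16 × 342 = 5472
    Σ(broken) = 5472 kJ
  Bonds formed (products):
    H–H: 8 × 425 = 3400
    S–S: 8 × 272 = 2176
    Σ(formed) = 5576 kJ
  ΔH_B = 5472 − 5576 = −104 kJ
ΔH_A − ΔH_B = −2601 kJ, so reaction A has the more negative ΔH; |ΔH_A − ΔH_B| = 2601 kJ.

Reaction A, by 2601 kJ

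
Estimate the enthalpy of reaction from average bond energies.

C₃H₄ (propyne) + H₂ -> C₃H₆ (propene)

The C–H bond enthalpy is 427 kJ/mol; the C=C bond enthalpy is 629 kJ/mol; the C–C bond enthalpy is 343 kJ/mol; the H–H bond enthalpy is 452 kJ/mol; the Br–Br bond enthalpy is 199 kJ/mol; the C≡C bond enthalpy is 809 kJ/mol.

ΔH ≈ −222 kJ

Bonds broken (reactants):
  C≡C: 1 × 809 = 809
  C–C: 1 × 343 = 343
  C–H: 4 × 427 = 1708
  H–H: 1 × 452 = 452
  Σ(broken) = 3312 kJ
Bonds formed (products):
  C–C: 1 × 343 = 343
  C–H: 6 × 427 = 2562
  C=C: 1 × 629 = 629
  Σ(formed) = 3534 kJ
ΔH = Σ(broken) − Σ(formed) = 3312 − 3534 = −222 kJ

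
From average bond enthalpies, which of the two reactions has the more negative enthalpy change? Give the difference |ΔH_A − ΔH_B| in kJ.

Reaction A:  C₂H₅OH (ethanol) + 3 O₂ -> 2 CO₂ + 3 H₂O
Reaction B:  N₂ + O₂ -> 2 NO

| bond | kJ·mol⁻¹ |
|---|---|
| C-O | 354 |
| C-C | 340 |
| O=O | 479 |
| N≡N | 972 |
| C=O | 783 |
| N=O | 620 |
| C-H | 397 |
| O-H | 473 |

Reaction A, by 1592 kJ

Reaction A:
  Bonds broken (reactants):
    C-C: 1 × 340 = 340
    C-H: 5 × 397 = 1985
    C-O: 1 × 354 = 354
    O-H: 1 × 473 = 473
    O=O: 3 × 479 = 1437
    Σ(broken) = 4589 kJ
  Bonds formed (products):
    C=O: 4 × 783 = 3132
    O-H: 6 × 473 = 2838
    Σ(formed) = 5970 kJ
  ΔH_A = 4589 − 5970 = −1381 kJ
Reaction B:
  Bonds broken (reactants):
    N≡N: 1 × 972 = 972
    O=O: 1 × 479 = 479
    Σ(broken) = 1451 kJ
  Bonds formed (products):
    N=O: 2 × 620 = 1240
    Σ(formed) = 1240 kJ
  ΔH_B = 1451 − 1240 = +211 kJ
ΔH_A − ΔH_B = −1592 kJ, so reaction A has the more negative ΔH; |ΔH_A − ΔH_B| = 1592 kJ.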